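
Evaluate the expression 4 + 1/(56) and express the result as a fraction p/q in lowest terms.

225/56

Start with 56.
4 + 1/(56/1) = 4 + 1/56 = 225/56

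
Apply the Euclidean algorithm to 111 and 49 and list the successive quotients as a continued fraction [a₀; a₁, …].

[2; 3, 1, 3, 3]

Repeatedly divide and take the remainder:
111 = 2·49 + 13, so a_0 = 2
49 = 3·13 + 10, so a_1 = 3
13 = 1·10 + 3, so a_2 = 1
10 = 3·3 + 1, so a_3 = 3
3 = 3·1 + 0, so a_4 = 3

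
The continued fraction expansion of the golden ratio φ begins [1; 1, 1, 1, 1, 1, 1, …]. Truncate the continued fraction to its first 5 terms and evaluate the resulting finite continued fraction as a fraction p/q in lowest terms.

Collapse the nested fraction from the inside out:
Start with 1.
1 + 1/(1/1) = 1 + 1/1 = 2/1
1 + 1/(2/1) = 1 + 1/2 = 3/2
1 + 1/(3/2) = 1 + 2/3 = 5/3
1 + 1/(5/3) = 1 + 3/5 = 8/5

8/5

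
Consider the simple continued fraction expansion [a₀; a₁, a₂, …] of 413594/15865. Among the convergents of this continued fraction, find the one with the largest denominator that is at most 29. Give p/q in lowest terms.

a_0 = 26: 26/1  (≤ bound)
a_1 = 14: 365/14  (≤ bound)
a_2 = 2: 756/29  (≤ bound)
a_3 = 1: 1121/43  (> 29, stop)

756/29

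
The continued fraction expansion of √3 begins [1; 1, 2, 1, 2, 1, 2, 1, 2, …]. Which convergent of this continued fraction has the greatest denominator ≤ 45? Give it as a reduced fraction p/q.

71/41

List convergents until the denominator exceeds the bound:
a_0 = 1: 1/1  (≤ bound)
a_1 = 1: 2/1  (≤ bound)
a_2 = 2: 5/3  (≤ bound)
a_3 = 1: 7/4  (≤ bound)
a_4 = 2: 19/11  (≤ bound)
a_5 = 1: 26/15  (≤ bound)
a_6 = 2: 71/41  (≤ bound)
a_7 = 1: 97/56  (> 45, stop)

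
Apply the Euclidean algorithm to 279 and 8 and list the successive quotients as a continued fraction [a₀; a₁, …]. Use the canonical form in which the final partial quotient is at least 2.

[34; 1, 7]

Repeatedly divide and take the remainder:
⌊279/8⌋ = 34, remainder 7
⌊8/7⌋ = 1, remainder 1
⌊7/1⌋ = 7, remainder 0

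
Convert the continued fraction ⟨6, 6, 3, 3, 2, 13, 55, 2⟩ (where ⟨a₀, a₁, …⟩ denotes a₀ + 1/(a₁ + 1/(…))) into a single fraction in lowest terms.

1333453/216518

Use the convergent recurrence hₖ = aₖ·hₖ₋₁ + hₖ₋₂ (and likewise for the denominators kₖ):
a_0 = 6: 6/1
a_1 = 6: 37/6
a_2 = 3: 117/19
a_3 = 3: 388/63
a_4 = 2: 893/145
a_5 = 13: 11997/1948
a_6 = 55: 660728/107285
a_7 = 2: 1333453/216518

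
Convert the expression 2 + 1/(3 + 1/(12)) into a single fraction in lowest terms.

86/37

Collapse the nested fraction from the inside out:
Start with 12.
3 + 1/(12/1) = 3 + 1/12 = 37/12
2 + 1/(37/12) = 2 + 12/37 = 86/37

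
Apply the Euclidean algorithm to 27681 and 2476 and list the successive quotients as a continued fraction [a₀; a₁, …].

Apply division with remainder until the remainder is 0:
27681 ÷ 2476 → quotient 11, remainder 445
2476 ÷ 445 → quotient 5, remainder 251
445 ÷ 251 → quotient 1, remainder 194
251 ÷ 194 → quotient 1, remainder 57
194 ÷ 57 → quotient 3, remainder 23
57 ÷ 23 → quotient 2, remainder 11
23 ÷ 11 → quotient 2, remainder 1
11 ÷ 1 → quotient 11, remainder 0

[11; 5, 1, 1, 3, 2, 2, 11]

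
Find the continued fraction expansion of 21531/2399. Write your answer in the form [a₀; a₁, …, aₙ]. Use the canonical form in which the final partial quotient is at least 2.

Run the Euclidean algorithm, recording each quotient:
21531 = 8·2399 + 2339, so a_0 = 8
2399 = 1·2339 + 60, so a_1 = 1
2339 = 38·60 + 59, so a_2 = 38
60 = 1·59 + 1, so a_3 = 1
59 = 59·1 + 0, so a_4 = 59

[8; 1, 38, 1, 59]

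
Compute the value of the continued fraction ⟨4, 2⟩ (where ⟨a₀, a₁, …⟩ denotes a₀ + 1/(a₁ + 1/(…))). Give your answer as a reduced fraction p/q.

a_0 = 4: 4/1
a_1 = 2: 9/2

9/2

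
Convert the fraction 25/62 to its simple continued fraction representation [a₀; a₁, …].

⌊25/62⌋ = 0, remainder 25
⌊62/25⌋ = 2, remainder 12
⌊25/12⌋ = 2, remainder 1
⌊12/1⌋ = 12, remainder 0

[0; 2, 2, 12]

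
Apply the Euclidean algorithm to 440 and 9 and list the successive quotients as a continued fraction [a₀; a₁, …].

440 = 48·9 + 8, so a_0 = 48
9 = 1·8 + 1, so a_1 = 1
8 = 8·1 + 0, so a_2 = 8

[48; 1, 8]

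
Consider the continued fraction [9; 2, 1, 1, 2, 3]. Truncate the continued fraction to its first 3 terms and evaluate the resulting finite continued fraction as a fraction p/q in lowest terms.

Start with 1.
2 + 1/(1/1) = 2 + 1/1 = 3/1
9 + 1/(3/1) = 9 + 1/3 = 28/3

28/3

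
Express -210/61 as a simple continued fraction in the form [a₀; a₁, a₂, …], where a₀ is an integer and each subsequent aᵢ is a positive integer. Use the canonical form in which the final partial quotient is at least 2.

-210 ÷ 61 → quotient -4, remainder 34
61 ÷ 34 → quotient 1, remainder 27
34 ÷ 27 → quotient 1, remainder 7
27 ÷ 7 → quotient 3, remainder 6
7 ÷ 6 → quotient 1, remainder 1
6 ÷ 1 → quotient 6, remainder 0

[-4; 1, 1, 3, 1, 6]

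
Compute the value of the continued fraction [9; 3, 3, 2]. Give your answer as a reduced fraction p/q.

Work from the innermost term outward:
Start with 2.
3 + 1/(2/1) = 3 + 1/2 = 7/2
3 + 1/(7/2) = 3 + 2/7 = 23/7
9 + 1/(23/7) = 9 + 7/23 = 214/23

214/23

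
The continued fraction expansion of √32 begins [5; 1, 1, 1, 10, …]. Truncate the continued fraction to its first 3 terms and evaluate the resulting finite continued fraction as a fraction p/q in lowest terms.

Starting at the tail and folding back:
Start with 1.
1 + 1/(1/1) = 1 + 1/1 = 2/1
5 + 1/(2/1) = 5 + 1/2 = 11/2

11/2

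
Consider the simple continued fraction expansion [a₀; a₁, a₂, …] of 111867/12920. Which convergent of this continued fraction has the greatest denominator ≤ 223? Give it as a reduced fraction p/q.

a_0 = 8: 8/1  (≤ bound)
a_1 = 1: 9/1  (≤ bound)
a_2 = 1: 17/2  (≤ bound)
a_3 = 1: 26/3  (≤ bound)
a_4 = 12: 329/38  (≤ bound)
a_5 = 1: 355/41  (≤ bound)
a_6 = 5: 2104/243  (> 223, stop)

355/41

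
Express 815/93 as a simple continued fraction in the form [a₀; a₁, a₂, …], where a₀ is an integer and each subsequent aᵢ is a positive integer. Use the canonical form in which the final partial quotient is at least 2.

Apply division with remainder until the remainder is 0:
815 = 8·93 + 71, so a_0 = 8
93 = 1·71 + 22, so a_1 = 1
71 = 3·22 + 5, so a_2 = 3
22 = 4·5 + 2, so a_3 = 4
5 = 2·2 + 1, so a_4 = 2
2 = 2·1 + 0, so a_5 = 2

[8; 1, 3, 4, 2, 2]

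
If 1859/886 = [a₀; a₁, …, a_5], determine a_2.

5

Run the Euclidean algorithm, recording each quotient:
1859 = 2·886 + 87, so a_0 = 2
886 = 10·87 + 16, so a_1 = 10
87 = 5·16 + 7, so a_2 = 5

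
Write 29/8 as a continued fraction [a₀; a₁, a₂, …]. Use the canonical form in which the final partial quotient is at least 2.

⌊29/8⌋ = 3, remainder 5
⌊8/5⌋ = 1, remainder 3
⌊5/3⌋ = 1, remainder 2
⌊3/2⌋ = 1, remainder 1
⌊2/1⌋ = 2, remainder 0

[3; 1, 1, 1, 2]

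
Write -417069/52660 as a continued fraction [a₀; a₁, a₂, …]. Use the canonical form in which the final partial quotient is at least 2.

[-8; 12, 1, 1, 46, 3, 2, 6]

-417069 = -8·52660 + 4211, so a_0 = -8
52660 = 12·4211 + 2128, so a_1 = 12
4211 = 1·2128 + 2083, so a_2 = 1
2128 = 1·2083 + 45, so a_3 = 1
2083 = 46·45 + 13, so a_4 = 46
45 = 3·13 + 6, so a_5 = 3
13 = 2·6 + 1, so a_6 = 2
6 = 6·1 + 0, so a_7 = 6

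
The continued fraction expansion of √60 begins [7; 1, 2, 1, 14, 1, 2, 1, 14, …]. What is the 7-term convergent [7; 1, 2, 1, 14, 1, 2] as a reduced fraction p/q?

Compute successive convergents:
a_0 = 7: 7/1
a_1 = 1: 8/1
a_2 = 2: 23/3
a_3 = 1: 31/4
a_4 = 14: 457/59
a_5 = 1: 488/63
a_6 = 2: 1433/185

1433/185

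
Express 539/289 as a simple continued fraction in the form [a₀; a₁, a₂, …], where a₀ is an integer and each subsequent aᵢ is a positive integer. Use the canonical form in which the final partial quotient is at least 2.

[1; 1, 6, 2, 2, 3, 2]

Run the Euclidean algorithm, recording each quotient:
⌊539/289⌋ = 1, remainder 250
⌊289/250⌋ = 1, remainder 39
⌊250/39⌋ = 6, remainder 16
⌊39/16⌋ = 2, remainder 7
⌊16/7⌋ = 2, remainder 2
⌊7/2⌋ = 3, remainder 1
⌊2/1⌋ = 2, remainder 0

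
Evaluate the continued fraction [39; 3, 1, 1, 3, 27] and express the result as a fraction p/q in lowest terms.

26789/682

Compute successive convergents:
a_0 = 39: 39/1
a_1 = 3: 118/3
a_2 = 1: 157/4
a_3 = 1: 275/7
a_4 = 3: 982/25
a_5 = 27: 26789/682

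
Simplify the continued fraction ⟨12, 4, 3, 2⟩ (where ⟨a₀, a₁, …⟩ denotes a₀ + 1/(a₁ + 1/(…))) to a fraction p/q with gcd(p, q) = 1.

Collapse the nested fraction from the inside out:
Start with 2.
3 + 1/(2/1) = 3 + 1/2 = 7/2
4 + 1/(7/2) = 4 + 2/7 = 30/7
12 + 1/(30/7) = 12 + 7/30 = 367/30

367/30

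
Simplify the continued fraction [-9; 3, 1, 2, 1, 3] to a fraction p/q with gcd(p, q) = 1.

a_0 = -9: -9/1
a_1 = 3: -26/3
a_2 = 1: -35/4
a_3 = 2: -96/11
a_4 = 1: -131/15
a_5 = 3: -489/56

-489/56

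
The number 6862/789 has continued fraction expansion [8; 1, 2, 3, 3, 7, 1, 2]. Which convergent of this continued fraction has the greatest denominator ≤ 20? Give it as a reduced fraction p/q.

List convergents until the denominator exceeds the bound:
a_0 = 8: 8/1  (≤ bound)
a_1 = 1: 9/1  (≤ bound)
a_2 = 2: 26/3  (≤ bound)
a_3 = 3: 87/10  (≤ bound)
a_4 = 3: 287/33  (> 20, stop)

87/10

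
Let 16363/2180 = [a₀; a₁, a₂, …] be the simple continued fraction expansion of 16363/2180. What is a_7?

3

Apply division with remainder until the remainder is 0:
⌊16363/2180⌋ = 7, remainder 1103
⌊2180/1103⌋ = 1, remainder 1077
⌊1103/1077⌋ = 1, remainder 26
⌊1077/26⌋ = 41, remainder 11
⌊26/11⌋ = 2, remainder 4
⌊11/4⌋ = 2, remainder 3
⌊4/3⌋ = 1, remainder 1
⌊3/1⌋ = 3, remainder 0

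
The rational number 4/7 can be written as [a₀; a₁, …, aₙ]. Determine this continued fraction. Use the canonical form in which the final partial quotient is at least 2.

⌊4/7⌋ = 0, remainder 4
⌊7/4⌋ = 1, remainder 3
⌊4/3⌋ = 1, remainder 1
⌊3/1⌋ = 3, remainder 0

[0; 1, 1, 3]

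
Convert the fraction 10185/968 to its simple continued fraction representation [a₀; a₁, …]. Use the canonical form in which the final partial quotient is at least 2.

10185 ÷ 968 → quotient 10, remainder 505
968 ÷ 505 → quotient 1, remainder 463
505 ÷ 463 → quotient 1, remainder 42
463 ÷ 42 → quotient 11, remainder 1
42 ÷ 1 → quotient 42, remainder 0

[10; 1, 1, 11, 42]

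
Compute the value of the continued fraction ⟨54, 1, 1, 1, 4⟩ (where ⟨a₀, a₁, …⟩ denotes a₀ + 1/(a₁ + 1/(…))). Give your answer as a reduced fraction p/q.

Starting at the tail and folding back:
Start with 4.
1 + 1/(4/1) = 1 + 1/4 = 5/4
1 + 1/(5/4) = 1 + 4/5 = 9/5
1 + 1/(9/5) = 1 + 5/9 = 14/9
54 + 1/(14/9) = 54 + 9/14 = 765/14

765/14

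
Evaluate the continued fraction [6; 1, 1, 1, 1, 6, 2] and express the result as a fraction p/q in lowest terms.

469/71

Starting at the tail and folding back:
Start with 2.
6 + 1/(2/1) = 6 + 1/2 = 13/2
1 + 1/(13/2) = 1 + 2/13 = 15/13
1 + 1/(15/13) = 1 + 13/15 = 28/15
1 + 1/(28/15) = 1 + 15/28 = 43/28
1 + 1/(43/28) = 1 + 28/43 = 71/43
6 + 1/(71/43) = 6 + 43/71 = 469/71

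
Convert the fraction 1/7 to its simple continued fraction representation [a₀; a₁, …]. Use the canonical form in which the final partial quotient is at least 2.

[0; 7]

Run the Euclidean algorithm, recording each quotient:
1 = 0·7 + 1, so a_0 = 0
7 = 7·1 + 0, so a_1 = 7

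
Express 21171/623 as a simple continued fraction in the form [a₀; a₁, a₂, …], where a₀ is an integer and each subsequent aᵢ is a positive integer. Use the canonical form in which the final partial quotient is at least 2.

Apply division with remainder until the remainder is 0:
⌊21171/623⌋ = 33, remainder 612
⌊623/612⌋ = 1, remainder 11
⌊612/11⌋ = 55, remainder 7
⌊11/7⌋ = 1, remainder 4
⌊7/4⌋ = 1, remainder 3
⌊4/3⌋ = 1, remainder 1
⌊3/1⌋ = 3, remainder 0

[33; 1, 55, 1, 1, 1, 3]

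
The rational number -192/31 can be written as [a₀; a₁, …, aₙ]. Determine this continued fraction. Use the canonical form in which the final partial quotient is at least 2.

-192 ÷ 31 → quotient -7, remainder 25
31 ÷ 25 → quotient 1, remainder 6
25 ÷ 6 → quotient 4, remainder 1
6 ÷ 1 → quotient 6, remainder 0

[-7; 1, 4, 6]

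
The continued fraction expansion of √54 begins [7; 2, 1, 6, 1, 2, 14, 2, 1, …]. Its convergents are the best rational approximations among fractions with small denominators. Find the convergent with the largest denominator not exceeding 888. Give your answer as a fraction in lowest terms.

485/66

a_0 = 7: 7/1  (≤ bound)
a_1 = 2: 15/2  (≤ bound)
a_2 = 1: 22/3  (≤ bound)
a_3 = 6: 147/20  (≤ bound)
a_4 = 1: 169/23  (≤ bound)
a_5 = 2: 485/66  (≤ bound)
a_6 = 14: 6959/947  (> 888, stop)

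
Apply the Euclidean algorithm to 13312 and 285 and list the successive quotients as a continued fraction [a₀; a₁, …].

13312 = 46·285 + 202, so a_0 = 46
285 = 1·202 + 83, so a_1 = 1
202 = 2·83 + 36, so a_2 = 2
83 = 2·36 + 11, so a_3 = 2
36 = 3·11 + 3, so a_4 = 3
11 = 3·3 + 2, so a_5 = 3
3 = 1·2 + 1, so a_6 = 1
2 = 2·1 + 0, so a_7 = 2

[46; 1, 2, 2, 3, 3, 1, 2]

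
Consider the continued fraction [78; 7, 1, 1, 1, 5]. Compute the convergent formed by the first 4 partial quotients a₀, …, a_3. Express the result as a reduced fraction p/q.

1172/15

Use the convergent recurrence hₖ = aₖ·hₖ₋₁ + hₖ₋₂ (and likewise for the denominators kₖ):
a_0 = 78: 78/1
a_1 = 7: 547/7
a_2 = 1: 625/8
a_3 = 1: 1172/15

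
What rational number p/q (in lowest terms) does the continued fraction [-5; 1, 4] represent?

-21/5

Build up convergents one term at a time:
a_0 = -5: -5/1
a_1 = 1: -4/1
a_2 = 4: -21/5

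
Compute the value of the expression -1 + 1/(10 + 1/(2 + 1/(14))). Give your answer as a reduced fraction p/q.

-275/304

a_0 = -1: -1/1
a_1 = 10: -9/10
a_2 = 2: -19/21
a_3 = 14: -275/304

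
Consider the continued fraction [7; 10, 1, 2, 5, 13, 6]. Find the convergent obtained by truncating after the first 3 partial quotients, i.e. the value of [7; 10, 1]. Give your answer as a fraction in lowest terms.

78/11

Build up convergents one term at a time:
a_0 = 7: 7/1
a_1 = 10: 71/10
a_2 = 1: 78/11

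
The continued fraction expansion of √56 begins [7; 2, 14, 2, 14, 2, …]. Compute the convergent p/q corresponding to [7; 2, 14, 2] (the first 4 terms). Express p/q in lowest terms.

449/60

Compute successive convergents:
a_0 = 7: 7/1
a_1 = 2: 15/2
a_2 = 14: 217/29
a_3 = 2: 449/60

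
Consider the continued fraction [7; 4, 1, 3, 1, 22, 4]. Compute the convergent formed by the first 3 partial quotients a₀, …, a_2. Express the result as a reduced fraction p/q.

a_0 = 7: 7/1
a_1 = 4: 29/4
a_2 = 1: 36/5

36/5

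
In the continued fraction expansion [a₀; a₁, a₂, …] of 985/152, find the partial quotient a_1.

⌊985/152⌋ = 6, remainder 73
⌊152/73⌋ = 2, remainder 6

2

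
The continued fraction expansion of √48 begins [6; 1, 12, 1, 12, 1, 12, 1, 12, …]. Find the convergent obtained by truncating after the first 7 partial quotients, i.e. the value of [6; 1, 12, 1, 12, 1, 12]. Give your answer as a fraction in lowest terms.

17466/2521

Build up convergents one term at a time:
a_0 = 6: 6/1
a_1 = 1: 7/1
a_2 = 12: 90/13
a_3 = 1: 97/14
a_4 = 12: 1254/181
a_5 = 1: 1351/195
a_6 = 12: 17466/2521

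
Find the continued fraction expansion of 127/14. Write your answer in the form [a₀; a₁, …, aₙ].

[9; 14]

Run the Euclidean algorithm, recording each quotient:
127 = 9·14 + 1, so a_0 = 9
14 = 14·1 + 0, so a_1 = 14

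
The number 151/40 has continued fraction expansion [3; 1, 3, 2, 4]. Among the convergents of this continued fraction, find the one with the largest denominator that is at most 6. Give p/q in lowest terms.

List convergents until the denominator exceeds the bound:
a_0 = 3: 3/1  (≤ bound)
a_1 = 1: 4/1  (≤ bound)
a_2 = 3: 15/4  (≤ bound)
a_3 = 2: 34/9  (> 6, stop)

15/4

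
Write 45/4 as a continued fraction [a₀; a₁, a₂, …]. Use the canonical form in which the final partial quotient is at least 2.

⌊45/4⌋ = 11, remainder 1
⌊4/1⌋ = 4, remainder 0

[11; 4]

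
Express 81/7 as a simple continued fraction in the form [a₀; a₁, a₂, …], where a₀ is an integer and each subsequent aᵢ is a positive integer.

[11; 1, 1, 3]

Repeatedly divide and take the remainder:
81 = 11·7 + 4, so a_0 = 11
7 = 1·4 + 3, so a_1 = 1
4 = 1·3 + 1, so a_2 = 1
3 = 3·1 + 0, so a_3 = 3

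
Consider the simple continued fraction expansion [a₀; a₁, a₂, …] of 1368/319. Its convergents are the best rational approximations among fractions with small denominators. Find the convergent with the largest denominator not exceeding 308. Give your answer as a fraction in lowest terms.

List convergents until the denominator exceeds the bound:
a_0 = 4: 4/1  (≤ bound)
a_1 = 3: 13/3  (≤ bound)
a_2 = 2: 30/7  (≤ bound)
a_3 = 7: 223/52  (≤ bound)
a_4 = 6: 1368/319  (> 308, stop)

223/52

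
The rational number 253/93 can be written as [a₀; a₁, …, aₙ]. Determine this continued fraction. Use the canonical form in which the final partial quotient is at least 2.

253 ÷ 93 → quotient 2, remainder 67
93 ÷ 67 → quotient 1, remainder 26
67 ÷ 26 → quotient 2, remainder 15
26 ÷ 15 → quotient 1, remainder 11
15 ÷ 11 → quotient 1, remainder 4
11 ÷ 4 → quotient 2, remainder 3
4 ÷ 3 → quotient 1, remainder 1
3 ÷ 1 → quotient 3, remainder 0

[2; 1, 2, 1, 1, 2, 1, 3]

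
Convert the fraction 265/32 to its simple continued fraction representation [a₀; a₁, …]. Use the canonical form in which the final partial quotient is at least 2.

265 ÷ 32 → quotient 8, remainder 9
32 ÷ 9 → quotient 3, remainder 5
9 ÷ 5 → quotient 1, remainder 4
5 ÷ 4 → quotient 1, remainder 1
4 ÷ 1 → quotient 4, remainder 0

[8; 3, 1, 1, 4]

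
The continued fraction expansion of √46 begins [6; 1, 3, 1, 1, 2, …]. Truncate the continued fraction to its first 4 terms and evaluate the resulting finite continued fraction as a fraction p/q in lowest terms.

Start with 1.
3 + 1/(1/1) = 3 + 1/1 = 4/1
1 + 1/(4/1) = 1 + 1/4 = 5/4
6 + 1/(5/4) = 6 + 4/5 = 34/5

34/5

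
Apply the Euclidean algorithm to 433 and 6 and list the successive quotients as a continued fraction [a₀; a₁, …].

[72; 6]

Apply division with remainder until the remainder is 0:
⌊433/6⌋ = 72, remainder 1
⌊6/1⌋ = 6, remainder 0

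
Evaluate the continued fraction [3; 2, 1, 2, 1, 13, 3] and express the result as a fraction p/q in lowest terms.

1561/464

a_0 = 3: 3/1
a_1 = 2: 7/2
a_2 = 1: 10/3
a_3 = 2: 27/8
a_4 = 1: 37/11
a_5 = 13: 508/151
a_6 = 3: 1561/464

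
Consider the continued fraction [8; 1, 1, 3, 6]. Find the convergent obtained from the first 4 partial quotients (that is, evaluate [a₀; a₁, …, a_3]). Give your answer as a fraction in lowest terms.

60/7

Compute successive convergents:
a_0 = 8: 8/1
a_1 = 1: 9/1
a_2 = 1: 17/2
a_3 = 3: 60/7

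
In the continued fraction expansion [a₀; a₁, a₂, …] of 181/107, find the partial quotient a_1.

1

181 ÷ 107 → quotient 1, remainder 74
107 ÷ 74 → quotient 1, remainder 33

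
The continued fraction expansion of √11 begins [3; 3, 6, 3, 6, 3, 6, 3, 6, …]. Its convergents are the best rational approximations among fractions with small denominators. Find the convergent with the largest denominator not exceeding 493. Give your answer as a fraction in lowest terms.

a_0 = 3: 3/1  (≤ bound)
a_1 = 3: 10/3  (≤ bound)
a_2 = 6: 63/19  (≤ bound)
a_3 = 3: 199/60  (≤ bound)
a_4 = 6: 1257/379  (≤ bound)
a_5 = 3: 3970/1197  (> 493, stop)

1257/379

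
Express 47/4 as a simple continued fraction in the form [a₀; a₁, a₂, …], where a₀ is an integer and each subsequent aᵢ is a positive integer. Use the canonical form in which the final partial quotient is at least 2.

[11; 1, 3]

Run the Euclidean algorithm, recording each quotient:
47 ÷ 4 → quotient 11, remainder 3
4 ÷ 3 → quotient 1, remainder 1
3 ÷ 1 → quotient 3, remainder 0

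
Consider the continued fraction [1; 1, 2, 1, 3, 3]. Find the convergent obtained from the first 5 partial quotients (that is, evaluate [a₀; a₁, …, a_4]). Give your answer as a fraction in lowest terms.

Collapse the nested fraction from the inside out:
Start with 3.
1 + 1/(3/1) = 1 + 1/3 = 4/3
2 + 1/(4/3) = 2 + 3/4 = 11/4
1 + 1/(11/4) = 1 + 4/11 = 15/11
1 + 1/(15/11) = 1 + 11/15 = 26/15

26/15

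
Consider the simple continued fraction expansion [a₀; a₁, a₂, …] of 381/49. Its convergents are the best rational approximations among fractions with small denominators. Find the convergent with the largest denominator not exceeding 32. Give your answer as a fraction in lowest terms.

List convergents until the denominator exceeds the bound:
a_0 = 7: 7/1  (≤ bound)
a_1 = 1: 8/1  (≤ bound)
a_2 = 3: 31/4  (≤ bound)
a_3 = 2: 70/9  (≤ bound)
a_4 = 5: 381/49  (> 32, stop)

70/9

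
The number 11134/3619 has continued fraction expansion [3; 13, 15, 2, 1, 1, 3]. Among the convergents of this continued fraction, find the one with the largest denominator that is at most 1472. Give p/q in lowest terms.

3095/1006

a_0 = 3: 3/1  (≤ bound)
a_1 = 13: 40/13  (≤ bound)
a_2 = 15: 603/196  (≤ bound)
a_3 = 2: 1246/405  (≤ bound)
a_4 = 1: 1849/601  (≤ bound)
a_5 = 1: 3095/1006  (≤ bound)
a_6 = 3: 11134/3619  (> 1472, stop)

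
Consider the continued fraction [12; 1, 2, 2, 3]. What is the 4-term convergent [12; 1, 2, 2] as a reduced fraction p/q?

89/7

Start with 2.
2 + 1/(2/1) = 2 + 1/2 = 5/2
1 + 1/(5/2) = 1 + 2/5 = 7/5
12 + 1/(7/5) = 12 + 5/7 = 89/7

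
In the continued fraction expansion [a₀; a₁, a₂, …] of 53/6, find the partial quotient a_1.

1

Repeatedly divide and take the remainder:
53 = 8·6 + 5, so a_0 = 8
6 = 1·5 + 1, so a_1 = 1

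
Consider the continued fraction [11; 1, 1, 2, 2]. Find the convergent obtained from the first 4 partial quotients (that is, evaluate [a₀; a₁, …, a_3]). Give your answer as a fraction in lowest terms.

58/5

Use the convergent recurrence hₖ = aₖ·hₖ₋₁ + hₖ₋₂ (and likewise for the denominators kₖ):
a_0 = 11: 11/1
a_1 = 1: 12/1
a_2 = 1: 23/2
a_3 = 2: 58/5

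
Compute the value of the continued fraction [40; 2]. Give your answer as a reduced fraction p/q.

81/2

Start with 2.
40 + 1/(2/1) = 40 + 1/2 = 81/2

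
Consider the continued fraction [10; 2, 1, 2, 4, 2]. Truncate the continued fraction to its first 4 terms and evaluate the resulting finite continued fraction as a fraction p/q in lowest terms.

83/8

Starting at the tail and folding back:
Start with 2.
1 + 1/(2/1) = 1 + 1/2 = 3/2
2 + 1/(3/2) = 2 + 2/3 = 8/3
10 + 1/(8/3) = 10 + 3/8 = 83/8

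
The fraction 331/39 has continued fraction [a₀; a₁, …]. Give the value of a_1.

2

Apply division with remainder until the remainder is 0:
331 ÷ 39 → quotient 8, remainder 19
39 ÷ 19 → quotient 2, remainder 1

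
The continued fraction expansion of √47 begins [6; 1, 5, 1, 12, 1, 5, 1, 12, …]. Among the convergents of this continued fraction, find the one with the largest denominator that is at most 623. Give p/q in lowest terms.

3942/575

a_0 = 6: 6/1  (≤ bound)
a_1 = 1: 7/1  (≤ bound)
a_2 = 5: 41/6  (≤ bound)
a_3 = 1: 48/7  (≤ bound)
a_4 = 12: 617/90  (≤ bound)
a_5 = 1: 665/97  (≤ bound)
a_6 = 5: 3942/575  (≤ bound)
a_7 = 1: 4607/672  (> 623, stop)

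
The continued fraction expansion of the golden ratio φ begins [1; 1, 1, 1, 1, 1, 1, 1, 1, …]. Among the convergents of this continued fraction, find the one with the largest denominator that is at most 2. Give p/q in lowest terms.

List convergents until the denominator exceeds the bound:
a_0 = 1: 1/1  (≤ bound)
a_1 = 1: 2/1  (≤ bound)
a_2 = 1: 3/2  (≤ bound)
a_3 = 1: 5/3  (> 2, stop)

3/2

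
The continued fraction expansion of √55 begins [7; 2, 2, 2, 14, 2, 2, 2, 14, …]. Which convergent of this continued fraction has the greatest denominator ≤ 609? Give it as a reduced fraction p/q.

a_0 = 7: 7/1  (≤ bound)
a_1 = 2: 15/2  (≤ bound)
a_2 = 2: 37/5  (≤ bound)
a_3 = 2: 89/12  (≤ bound)
a_4 = 14: 1283/173  (≤ bound)
a_5 = 2: 2655/358  (≤ bound)
a_6 = 2: 6593/889  (> 609, stop)

2655/358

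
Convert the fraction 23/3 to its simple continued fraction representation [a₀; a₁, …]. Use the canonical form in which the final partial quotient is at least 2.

[7; 1, 2]

23 ÷ 3 → quotient 7, remainder 2
3 ÷ 2 → quotient 1, remainder 1
2 ÷ 1 → quotient 2, remainder 0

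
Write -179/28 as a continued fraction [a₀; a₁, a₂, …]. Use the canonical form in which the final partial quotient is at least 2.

[-7; 1, 1, 1, 1, 5]

⌊-179/28⌋ = -7, remainder 17
⌊28/17⌋ = 1, remainder 11
⌊17/11⌋ = 1, remainder 6
⌊11/6⌋ = 1, remainder 5
⌊6/5⌋ = 1, remainder 1
⌊5/1⌋ = 5, remainder 0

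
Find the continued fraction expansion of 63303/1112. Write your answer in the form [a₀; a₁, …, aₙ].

Run the Euclidean algorithm, recording each quotient:
63303 = 56·1112 + 1031, so a_0 = 56
1112 = 1·1031 + 81, so a_1 = 1
1031 = 12·81 + 59, so a_2 = 12
81 = 1·59 + 22, so a_3 = 1
59 = 2·22 + 15, so a_4 = 2
22 = 1·15 + 7, so a_5 = 1
15 = 2·7 + 1, so a_6 = 2
7 = 7·1 + 0, so a_7 = 7

[56; 1, 12, 1, 2, 1, 2, 7]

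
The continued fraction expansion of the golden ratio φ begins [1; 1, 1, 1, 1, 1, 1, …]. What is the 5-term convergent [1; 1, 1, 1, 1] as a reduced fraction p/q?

8/5

Work from the innermost term outward:
Start with 1.
1 + 1/(1/1) = 1 + 1/1 = 2/1
1 + 1/(2/1) = 1 + 1/2 = 3/2
1 + 1/(3/2) = 1 + 2/3 = 5/3
1 + 1/(5/3) = 1 + 3/5 = 8/5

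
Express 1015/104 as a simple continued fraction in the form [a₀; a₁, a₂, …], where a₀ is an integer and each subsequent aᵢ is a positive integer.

[9; 1, 3, 6, 4]

⌊1015/104⌋ = 9, remainder 79
⌊104/79⌋ = 1, remainder 25
⌊79/25⌋ = 3, remainder 4
⌊25/4⌋ = 6, remainder 1
⌊4/1⌋ = 4, remainder 0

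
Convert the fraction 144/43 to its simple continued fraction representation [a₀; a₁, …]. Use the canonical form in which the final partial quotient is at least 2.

[3; 2, 1, 6, 2]

144 = 3·43 + 15, so a_0 = 3
43 = 2·15 + 13, so a_1 = 2
15 = 1·13 + 2, so a_2 = 1
13 = 6·2 + 1, so a_3 = 6
2 = 2·1 + 0, so a_4 = 2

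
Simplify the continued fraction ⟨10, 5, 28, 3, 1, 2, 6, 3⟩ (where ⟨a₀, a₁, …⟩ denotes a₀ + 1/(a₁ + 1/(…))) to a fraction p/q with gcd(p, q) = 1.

320858/31461

Use the convergent recurrence hₖ = aₖ·hₖ₋₁ + hₖ₋₂ (and likewise for the denominators kₖ):
a_0 = 10: 10/1
a_1 = 5: 51/5
a_2 = 28: 1438/141
a_3 = 3: 4365/428
a_4 = 1: 5803/569
a_5 = 2: 15971/1566
a_6 = 6: 101629/9965
a_7 = 3: 320858/31461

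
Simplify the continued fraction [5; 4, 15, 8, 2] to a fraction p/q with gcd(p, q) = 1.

5482/1045

Use the convergent recurrence hₖ = aₖ·hₖ₋₁ + hₖ₋₂ (and likewise for the denominators kₖ):
a_0 = 5: 5/1
a_1 = 4: 21/4
a_2 = 15: 320/61
a_3 = 8: 2581/492
a_4 = 2: 5482/1045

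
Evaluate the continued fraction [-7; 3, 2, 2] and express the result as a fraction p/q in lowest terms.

-114/17

Starting at the tail and folding back:
Start with 2.
2 + 1/(2/1) = 2 + 1/2 = 5/2
3 + 1/(5/2) = 3 + 2/5 = 17/5
-7 + 1/(17/5) = -7 + 5/17 = -114/17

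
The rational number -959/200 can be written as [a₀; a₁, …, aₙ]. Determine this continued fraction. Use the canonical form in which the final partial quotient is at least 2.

[-5; 4, 1, 7, 5]

-959 ÷ 200 → quotient -5, remainder 41
200 ÷ 41 → quotient 4, remainder 36
41 ÷ 36 → quotient 1, remainder 5
36 ÷ 5 → quotient 7, remainder 1
5 ÷ 1 → quotient 5, remainder 0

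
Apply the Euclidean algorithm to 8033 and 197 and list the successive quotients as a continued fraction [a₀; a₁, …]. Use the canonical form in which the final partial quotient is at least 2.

[40; 1, 3, 2, 10, 2]

8033 ÷ 197 → quotient 40, remainder 153
197 ÷ 153 → quotient 1, remainder 44
153 ÷ 44 → quotient 3, remainder 21
44 ÷ 21 → quotient 2, remainder 2
21 ÷ 2 → quotient 10, remainder 1
2 ÷ 1 → quotient 2, remainder 0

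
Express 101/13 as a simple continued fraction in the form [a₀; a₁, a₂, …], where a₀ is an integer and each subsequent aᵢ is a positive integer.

[7; 1, 3, 3]

Repeatedly divide and take the remainder:
⌊101/13⌋ = 7, remainder 10
⌊13/10⌋ = 1, remainder 3
⌊10/3⌋ = 3, remainder 1
⌊3/1⌋ = 3, remainder 0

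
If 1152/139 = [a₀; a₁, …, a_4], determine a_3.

Run the Euclidean algorithm, recording each quotient:
⌊1152/139⌋ = 8, remainder 40
⌊139/40⌋ = 3, remainder 19
⌊40/19⌋ = 2, remainder 2
⌊19/2⌋ = 9, remainder 1

9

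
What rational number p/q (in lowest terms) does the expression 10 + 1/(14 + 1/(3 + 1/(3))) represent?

1440/143

Start with 3.
3 + 1/(3/1) = 3 + 1/3 = 10/3
14 + 1/(10/3) = 14 + 3/10 = 143/10
10 + 1/(143/10) = 10 + 10/143 = 1440/143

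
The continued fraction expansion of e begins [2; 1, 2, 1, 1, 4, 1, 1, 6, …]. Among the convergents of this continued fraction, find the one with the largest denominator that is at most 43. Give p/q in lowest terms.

106/39

List convergents until the denominator exceeds the bound:
a_0 = 2: 2/1  (≤ bound)
a_1 = 1: 3/1  (≤ bound)
a_2 = 2: 8/3  (≤ bound)
a_3 = 1: 11/4  (≤ bound)
a_4 = 1: 19/7  (≤ bound)
a_5 = 4: 87/32  (≤ bound)
a_6 = 1: 106/39  (≤ bound)
a_7 = 1: 193/71  (> 43, stop)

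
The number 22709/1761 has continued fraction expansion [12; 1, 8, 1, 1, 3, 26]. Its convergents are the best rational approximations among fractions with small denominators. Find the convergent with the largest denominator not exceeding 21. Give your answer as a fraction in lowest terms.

245/19

a_0 = 12: 12/1  (≤ bound)
a_1 = 1: 13/1  (≤ bound)
a_2 = 8: 116/9  (≤ bound)
a_3 = 1: 129/10  (≤ bound)
a_4 = 1: 245/19  (≤ bound)
a_5 = 3: 864/67  (> 21, stop)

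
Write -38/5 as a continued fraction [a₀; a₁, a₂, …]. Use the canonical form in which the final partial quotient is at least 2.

[-8; 2, 2]

-38 ÷ 5 → quotient -8, remainder 2
5 ÷ 2 → quotient 2, remainder 1
2 ÷ 1 → quotient 2, remainder 0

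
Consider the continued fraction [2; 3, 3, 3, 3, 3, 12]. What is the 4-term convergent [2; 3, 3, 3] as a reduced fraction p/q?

76/33

Work from the innermost term outward:
Start with 3.
3 + 1/(3/1) = 3 + 1/3 = 10/3
3 + 1/(10/3) = 3 + 3/10 = 33/10
2 + 1/(33/10) = 2 + 10/33 = 76/33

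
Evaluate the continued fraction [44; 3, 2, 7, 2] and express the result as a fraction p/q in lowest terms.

Work from the innermost term outward:
Start with 2.
7 + 1/(2/1) = 7 + 1/2 = 15/2
2 + 1/(15/2) = 2 + 2/15 = 32/15
3 + 1/(32/15) = 3 + 15/32 = 111/32
44 + 1/(111/32) = 44 + 32/111 = 4916/111

4916/111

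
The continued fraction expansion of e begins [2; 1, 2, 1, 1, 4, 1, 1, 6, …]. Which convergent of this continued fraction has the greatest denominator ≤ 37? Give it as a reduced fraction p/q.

87/32

List convergents until the denominator exceeds the bound:
a_0 = 2: 2/1  (≤ bound)
a_1 = 1: 3/1  (≤ bound)
a_2 = 2: 8/3  (≤ bound)
a_3 = 1: 11/4  (≤ bound)
a_4 = 1: 19/7  (≤ bound)
a_5 = 4: 87/32  (≤ bound)
a_6 = 1: 106/39  (> 37, stop)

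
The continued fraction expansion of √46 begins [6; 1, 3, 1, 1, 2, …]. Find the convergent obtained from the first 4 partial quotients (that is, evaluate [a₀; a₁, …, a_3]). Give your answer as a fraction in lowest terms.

34/5

Start with 1.
3 + 1/(1/1) = 3 + 1/1 = 4/1
1 + 1/(4/1) = 1 + 1/4 = 5/4
6 + 1/(5/4) = 6 + 4/5 = 34/5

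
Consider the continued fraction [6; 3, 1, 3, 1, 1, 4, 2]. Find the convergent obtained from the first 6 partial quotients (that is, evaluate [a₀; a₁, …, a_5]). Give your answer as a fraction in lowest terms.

213/34

Start with 1.
1 + 1/(1/1) = 1 + 1/1 = 2/1
3 + 1/(2/1) = 3 + 1/2 = 7/2
1 + 1/(7/2) = 1 + 2/7 = 9/7
3 + 1/(9/7) = 3 + 7/9 = 34/9
6 + 1/(34/9) = 6 + 9/34 = 213/34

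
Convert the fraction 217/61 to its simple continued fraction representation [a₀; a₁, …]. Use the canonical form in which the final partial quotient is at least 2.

[3; 1, 1, 3, 1, 6]

Run the Euclidean algorithm, recording each quotient:
217 ÷ 61 → quotient 3, remainder 34
61 ÷ 34 → quotient 1, remainder 27
34 ÷ 27 → quotient 1, remainder 7
27 ÷ 7 → quotient 3, remainder 6
7 ÷ 6 → quotient 1, remainder 1
6 ÷ 1 → quotient 6, remainder 0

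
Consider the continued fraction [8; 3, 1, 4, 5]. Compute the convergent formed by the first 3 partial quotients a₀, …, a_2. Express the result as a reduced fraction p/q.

33/4

a_0 = 8: 8/1
a_1 = 3: 25/3
a_2 = 1: 33/4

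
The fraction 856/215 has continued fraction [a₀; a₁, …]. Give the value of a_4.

3

Apply division with remainder until the remainder is 0:
856 = 3·215 + 211, so a_0 = 3
215 = 1·211 + 4, so a_1 = 1
211 = 52·4 + 3, so a_2 = 52
4 = 1·3 + 1, so a_3 = 1
3 = 3·1 + 0, so a_4 = 3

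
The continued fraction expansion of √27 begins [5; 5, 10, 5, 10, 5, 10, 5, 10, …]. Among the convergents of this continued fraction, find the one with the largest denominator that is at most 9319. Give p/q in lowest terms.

a_0 = 5: 5/1  (≤ bound)
a_1 = 5: 26/5  (≤ bound)
a_2 = 10: 265/51  (≤ bound)
a_3 = 5: 1351/260  (≤ bound)
a_4 = 10: 13775/2651  (≤ bound)
a_5 = 5: 70226/13515  (> 9319, stop)

13775/2651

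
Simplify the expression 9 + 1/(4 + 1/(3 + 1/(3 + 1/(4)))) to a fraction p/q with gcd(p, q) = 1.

a_0 = 9: 9/1
a_1 = 4: 37/4
a_2 = 3: 120/13
a_3 = 3: 397/43
a_4 = 4: 1708/185

1708/185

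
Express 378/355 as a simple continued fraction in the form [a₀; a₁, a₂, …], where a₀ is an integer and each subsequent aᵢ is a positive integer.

378 = 1·355 + 23, so a_0 = 1
355 = 15·23 + 10, so a_1 = 15
23 = 2·10 + 3, so a_2 = 2
10 = 3·3 + 1, so a_3 = 3
3 = 3·1 + 0, so a_4 = 3

[1; 15, 2, 3, 3]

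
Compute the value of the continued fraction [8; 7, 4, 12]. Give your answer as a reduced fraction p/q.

a_0 = 8: 8/1
a_1 = 7: 57/7
a_2 = 4: 236/29
a_3 = 12: 2889/355

2889/355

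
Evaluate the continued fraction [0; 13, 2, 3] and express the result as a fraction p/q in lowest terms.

Starting at the tail and folding back:
Start with 3.
2 + 1/(3/1) = 2 + 1/3 = 7/3
13 + 1/(7/3) = 13 + 3/7 = 94/7
0 + 1/(94/7) = 0 + 7/94 = 7/94

7/94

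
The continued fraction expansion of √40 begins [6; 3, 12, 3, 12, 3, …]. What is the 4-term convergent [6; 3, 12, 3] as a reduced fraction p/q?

721/114

Collapse the nested fraction from the inside out:
Start with 3.
12 + 1/(3/1) = 12 + 1/3 = 37/3
3 + 1/(37/3) = 3 + 3/37 = 114/37
6 + 1/(114/37) = 6 + 37/114 = 721/114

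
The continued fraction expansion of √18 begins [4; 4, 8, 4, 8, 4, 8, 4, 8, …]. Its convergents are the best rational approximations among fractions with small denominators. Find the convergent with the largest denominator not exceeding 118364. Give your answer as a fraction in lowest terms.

List convergents until the denominator exceeds the bound:
a_0 = 4: 4/1  (≤ bound)
a_1 = 4: 17/4  (≤ bound)
a_2 = 8: 140/33  (≤ bound)
a_3 = 4: 577/136  (≤ bound)
a_4 = 8: 4756/1121  (≤ bound)
a_5 = 4: 19601/4620  (≤ bound)
a_6 = 8: 161564/38081  (≤ bound)
a_7 = 4: 665857/156944  (> 118364, stop)

161564/38081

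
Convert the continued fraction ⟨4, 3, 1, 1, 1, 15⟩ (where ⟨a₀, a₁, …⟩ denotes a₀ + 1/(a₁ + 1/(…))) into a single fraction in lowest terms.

Collapse the nested fraction from the inside out:
Start with 15.
1 + 1/(15/1) = 1 + 1/15 = 16/15
1 + 1/(16/15) = 1 + 15/16 = 31/16
1 + 1/(31/16) = 1 + 16/31 = 47/31
3 + 1/(47/31) = 3 + 31/47 = 172/47
4 + 1/(172/47) = 4 + 47/172 = 735/172

735/172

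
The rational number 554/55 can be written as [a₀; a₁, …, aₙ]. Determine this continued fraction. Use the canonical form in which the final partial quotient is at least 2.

⌊554/55⌋ = 10, remainder 4
⌊55/4⌋ = 13, remainder 3
⌊4/3⌋ = 1, remainder 1
⌊3/1⌋ = 3, remainder 0

[10; 13, 1, 3]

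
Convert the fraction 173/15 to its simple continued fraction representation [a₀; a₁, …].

[11; 1, 1, 7]

Apply division with remainder until the remainder is 0:
173 = 11·15 + 8, so a_0 = 11
15 = 1·8 + 7, so a_1 = 1
8 = 1·7 + 1, so a_2 = 1
7 = 7·1 + 0, so a_3 = 7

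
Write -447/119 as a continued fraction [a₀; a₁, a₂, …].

[-4; 4, 9, 1, 2]

-447 ÷ 119 → quotient -4, remainder 29
119 ÷ 29 → quotient 4, remainder 3
29 ÷ 3 → quotient 9, remainder 2
3 ÷ 2 → quotient 1, remainder 1
2 ÷ 1 → quotient 2, remainder 0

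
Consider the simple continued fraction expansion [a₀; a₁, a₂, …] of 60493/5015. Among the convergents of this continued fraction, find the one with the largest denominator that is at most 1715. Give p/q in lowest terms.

a_0 = 12: 12/1  (≤ bound)
a_1 = 16: 193/16  (≤ bound)
a_2 = 44: 8504/705  (≤ bound)
a_3 = 1: 8697/721  (≤ bound)
a_4 = 2: 25898/2147  (> 1715, stop)

8697/721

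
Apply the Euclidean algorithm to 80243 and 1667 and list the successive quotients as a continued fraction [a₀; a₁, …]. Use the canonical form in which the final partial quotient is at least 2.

80243 ÷ 1667 → quotient 48, remainder 227
1667 ÷ 227 → quotient 7, remainder 78
227 ÷ 78 → quotient 2, remainder 71
78 ÷ 71 → quotient 1, remainder 7
71 ÷ 7 → quotient 10, remainder 1
7 ÷ 1 → quotient 7, remainder 0

[48; 7, 2, 1, 10, 7]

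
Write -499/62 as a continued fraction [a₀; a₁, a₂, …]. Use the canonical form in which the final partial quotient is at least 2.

Run the Euclidean algorithm, recording each quotient:
-499 = -9·62 + 59, so a_0 = -9
62 = 1·59 + 3, so a_1 = 1
59 = 19·3 + 2, so a_2 = 19
3 = 1·2 + 1, so a_3 = 1
2 = 2·1 + 0, so a_4 = 2

[-9; 1, 19, 1, 2]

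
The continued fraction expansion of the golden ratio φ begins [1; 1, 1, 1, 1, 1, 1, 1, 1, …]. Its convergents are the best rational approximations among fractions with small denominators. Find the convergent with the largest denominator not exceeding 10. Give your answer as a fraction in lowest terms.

a_0 = 1: 1/1  (≤ bound)
a_1 = 1: 2/1  (≤ bound)
a_2 = 1: 3/2  (≤ bound)
a_3 = 1: 5/3  (≤ bound)
a_4 = 1: 8/5  (≤ bound)
a_5 = 1: 13/8  (≤ bound)
a_6 = 1: 21/13  (> 10, stop)

13/8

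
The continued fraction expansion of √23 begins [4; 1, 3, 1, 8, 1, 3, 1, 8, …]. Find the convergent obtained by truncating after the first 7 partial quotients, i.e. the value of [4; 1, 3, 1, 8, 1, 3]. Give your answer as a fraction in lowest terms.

916/191

Build up convergents one term at a time:
a_0 = 4: 4/1
a_1 = 1: 5/1
a_2 = 3: 19/4
a_3 = 1: 24/5
a_4 = 8: 211/44
a_5 = 1: 235/49
a_6 = 3: 916/191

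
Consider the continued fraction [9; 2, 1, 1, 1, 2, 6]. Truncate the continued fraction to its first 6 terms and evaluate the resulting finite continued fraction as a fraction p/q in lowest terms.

Work from the innermost term outward:
Start with 2.
1 + 1/(2/1) = 1 + 1/2 = 3/2
1 + 1/(3/2) = 1 + 2/3 = 5/3
1 + 1/(5/3) = 1 + 3/5 = 8/5
2 + 1/(8/5) = 2 + 5/8 = 21/8
9 + 1/(21/8) = 9 + 8/21 = 197/21

197/21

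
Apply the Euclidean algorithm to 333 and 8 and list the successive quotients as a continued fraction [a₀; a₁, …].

[41; 1, 1, 1, 2]

333 = 41·8 + 5, so a_0 = 41
8 = 1·5 + 3, so a_1 = 1
5 = 1·3 + 2, so a_2 = 1
3 = 1·2 + 1, so a_3 = 1
2 = 2·1 + 0, so a_4 = 2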